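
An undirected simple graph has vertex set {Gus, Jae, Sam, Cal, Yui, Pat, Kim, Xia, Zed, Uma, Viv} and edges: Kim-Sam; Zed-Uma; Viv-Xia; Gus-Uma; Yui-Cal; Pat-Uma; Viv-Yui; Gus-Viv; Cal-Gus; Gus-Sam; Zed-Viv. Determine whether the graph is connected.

No

Component: {Jae}
Component: {Gus, Sam, Cal, Yui, Pat, Kim, Xia, Zed, Uma, Viv}
No edge joins these 2 groups, so the graph is disconnected.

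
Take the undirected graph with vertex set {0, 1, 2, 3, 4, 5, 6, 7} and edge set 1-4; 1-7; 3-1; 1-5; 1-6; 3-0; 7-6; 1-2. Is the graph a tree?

|V| = 8, |E| = 8.
Connected but with 8 > 7 edges, so it has a cycle and is not a tree.

No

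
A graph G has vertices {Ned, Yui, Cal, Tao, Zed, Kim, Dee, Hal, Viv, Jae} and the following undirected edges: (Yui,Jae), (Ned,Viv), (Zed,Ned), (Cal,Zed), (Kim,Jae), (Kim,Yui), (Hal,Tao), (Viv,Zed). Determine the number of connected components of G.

4

Component: {Dee}
Component: {Tao, Hal}
Component: {Yui, Kim, Jae}
Component: {Ned, Cal, Zed, Viv}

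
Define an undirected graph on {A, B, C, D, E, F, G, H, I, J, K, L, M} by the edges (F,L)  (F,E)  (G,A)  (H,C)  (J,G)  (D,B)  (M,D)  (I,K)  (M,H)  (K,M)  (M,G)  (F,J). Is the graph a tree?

The graph has 13 vertices and 12 edges.
Connected and |E| = |V| - 1, which characterizes a tree.

Yes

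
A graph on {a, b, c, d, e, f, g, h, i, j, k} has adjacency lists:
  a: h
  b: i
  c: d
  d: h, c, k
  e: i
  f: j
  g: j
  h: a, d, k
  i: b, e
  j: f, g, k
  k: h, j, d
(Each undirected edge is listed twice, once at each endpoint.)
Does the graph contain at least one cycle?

Yes

The graph has 11 vertices, 10 edges, and 2 connected components.
One cycle is h-d-k-h.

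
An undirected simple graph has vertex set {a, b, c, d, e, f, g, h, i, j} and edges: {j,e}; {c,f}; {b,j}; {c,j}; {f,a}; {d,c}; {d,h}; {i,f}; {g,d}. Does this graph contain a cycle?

No

The graph has 10 vertices, 9 edges, and 1 connected component.
Since 9 = 10 - 1, the graph is a forest and contains no cycle.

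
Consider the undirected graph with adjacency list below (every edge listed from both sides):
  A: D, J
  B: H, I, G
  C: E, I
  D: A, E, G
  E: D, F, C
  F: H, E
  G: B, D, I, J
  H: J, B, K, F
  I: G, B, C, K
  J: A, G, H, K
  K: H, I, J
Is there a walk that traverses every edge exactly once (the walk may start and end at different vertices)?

No

Degrees: A:2, B:3, C:2, D:3, E:3, F:2, G:4, H:4, I:4, J:4, K:3
Odd-degree vertices: B, D, E, K (4 total).
An Eulerian trail requires 0 or 2 odd-degree vertices; here there are 4.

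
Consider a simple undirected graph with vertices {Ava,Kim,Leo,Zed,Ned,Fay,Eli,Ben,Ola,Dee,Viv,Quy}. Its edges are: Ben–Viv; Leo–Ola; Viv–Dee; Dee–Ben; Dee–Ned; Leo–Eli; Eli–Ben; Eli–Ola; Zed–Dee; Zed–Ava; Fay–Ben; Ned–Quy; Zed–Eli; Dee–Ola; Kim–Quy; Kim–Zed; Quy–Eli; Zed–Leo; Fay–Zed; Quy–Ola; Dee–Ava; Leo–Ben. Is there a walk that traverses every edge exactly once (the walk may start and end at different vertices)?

Yes

Degrees: Ava:2, Kim:2, Leo:4, Zed:6, Ned:2, Fay:2, Eli:5, Ben:5, Ola:4, Dee:6, Viv:2, Quy:4
Odd-degree vertices: Eli, Ben (2 total).
The non-isolated vertices are connected and exactly 2 have odd degree, so an Eulerian trail exists (from Eli to Ben).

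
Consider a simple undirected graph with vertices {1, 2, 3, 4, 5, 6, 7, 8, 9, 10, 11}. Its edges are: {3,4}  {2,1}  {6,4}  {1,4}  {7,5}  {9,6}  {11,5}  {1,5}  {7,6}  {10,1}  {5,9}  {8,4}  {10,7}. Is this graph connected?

Yes

A breadth-first search from 1 visits 1, 4, 5, 10, 2, 8, 3, 6, 7, 11, 9 — all 11 vertices — so the graph is connected.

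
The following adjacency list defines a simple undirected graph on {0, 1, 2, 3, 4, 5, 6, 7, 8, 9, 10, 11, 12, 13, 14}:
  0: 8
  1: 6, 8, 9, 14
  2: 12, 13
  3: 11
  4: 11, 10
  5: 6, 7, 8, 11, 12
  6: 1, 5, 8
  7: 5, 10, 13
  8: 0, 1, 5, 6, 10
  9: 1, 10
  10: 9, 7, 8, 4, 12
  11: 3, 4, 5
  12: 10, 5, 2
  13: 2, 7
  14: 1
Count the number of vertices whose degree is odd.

10

Degrees: 0:1, 1:4, 2:2, 3:1, 4:2, 5:5, 6:3, 7:3, 8:5, 9:2, 10:5, 11:3, 12:3, 13:2, 14:1
Odd-degree vertices: 0, 3, 5, 6, 7, 8, 10, 11, 12, 14.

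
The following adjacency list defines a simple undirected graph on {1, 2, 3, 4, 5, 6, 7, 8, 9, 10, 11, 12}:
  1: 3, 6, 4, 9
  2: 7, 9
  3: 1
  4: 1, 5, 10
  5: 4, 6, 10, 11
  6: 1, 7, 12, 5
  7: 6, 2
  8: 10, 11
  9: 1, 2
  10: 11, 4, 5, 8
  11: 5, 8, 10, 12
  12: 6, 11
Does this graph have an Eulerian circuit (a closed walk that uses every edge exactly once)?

No

Degrees: 1:4, 2:2, 3:1, 4:3, 5:4, 6:4, 7:2, 8:2, 9:2, 10:4, 11:4, 12:2
Vertices with odd degree: 3, 4. An Eulerian circuit requires all degrees even.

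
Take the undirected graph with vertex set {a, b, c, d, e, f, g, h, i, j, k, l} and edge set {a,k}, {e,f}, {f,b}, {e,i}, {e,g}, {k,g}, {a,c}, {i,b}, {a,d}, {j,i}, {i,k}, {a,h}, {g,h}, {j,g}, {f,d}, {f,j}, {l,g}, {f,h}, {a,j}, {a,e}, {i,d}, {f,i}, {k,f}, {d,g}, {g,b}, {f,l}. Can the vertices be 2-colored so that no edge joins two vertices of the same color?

The cycle e-i-f-e has length 3, which is odd, so the graph is not bipartite.

No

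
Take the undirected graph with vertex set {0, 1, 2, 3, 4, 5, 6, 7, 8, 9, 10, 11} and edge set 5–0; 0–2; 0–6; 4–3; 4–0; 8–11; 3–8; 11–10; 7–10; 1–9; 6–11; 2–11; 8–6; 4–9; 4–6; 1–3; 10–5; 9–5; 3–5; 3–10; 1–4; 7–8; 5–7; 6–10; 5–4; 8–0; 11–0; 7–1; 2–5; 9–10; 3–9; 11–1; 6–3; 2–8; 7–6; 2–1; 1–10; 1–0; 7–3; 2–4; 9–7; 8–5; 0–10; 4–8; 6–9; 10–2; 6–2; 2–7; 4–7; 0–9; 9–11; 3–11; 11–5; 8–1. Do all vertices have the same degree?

Yes

Degrees: 0:9, 1:9, 2:9, 3:9, 4:9, 5:9, 6:9, 7:9, 8:9, 9:9, 10:9, 11:9
Every vertex has degree 9, so the graph is 9-regular.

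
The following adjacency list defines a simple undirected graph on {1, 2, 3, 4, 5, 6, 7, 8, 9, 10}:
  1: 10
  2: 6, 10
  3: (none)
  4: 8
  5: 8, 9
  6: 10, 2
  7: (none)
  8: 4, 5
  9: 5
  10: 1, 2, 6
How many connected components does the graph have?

Component: {3}
Component: {7}
Component: {1, 2, 6, 10}
Component: {4, 5, 8, 9}

4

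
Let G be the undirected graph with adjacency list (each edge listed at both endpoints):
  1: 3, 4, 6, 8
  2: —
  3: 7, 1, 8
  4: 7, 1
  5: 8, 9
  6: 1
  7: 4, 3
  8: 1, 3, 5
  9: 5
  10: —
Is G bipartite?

The cycle 1-3-8-1 has length 3, which is odd, so the graph is not bipartite.

No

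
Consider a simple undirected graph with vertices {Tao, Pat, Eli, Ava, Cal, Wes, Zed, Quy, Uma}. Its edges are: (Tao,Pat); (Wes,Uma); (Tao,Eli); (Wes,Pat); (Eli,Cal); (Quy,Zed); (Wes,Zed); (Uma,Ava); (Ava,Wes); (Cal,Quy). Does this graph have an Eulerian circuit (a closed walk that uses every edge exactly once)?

Degrees: Tao:2, Pat:2, Eli:2, Ava:2, Cal:2, Wes:4, Zed:2, Quy:2, Uma:2
All degrees are even and the non-isolated vertices are connected — an Eulerian circuit exists.

Yes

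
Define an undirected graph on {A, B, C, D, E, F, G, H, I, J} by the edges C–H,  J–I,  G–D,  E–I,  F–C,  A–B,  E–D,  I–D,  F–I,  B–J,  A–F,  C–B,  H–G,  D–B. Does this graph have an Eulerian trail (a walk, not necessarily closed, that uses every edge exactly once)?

Yes

Degrees: A:2, B:4, C:3, D:4, E:2, F:3, G:2, H:2, I:4, J:2
Odd-degree vertices: C, F (2 total).
With 2 odd-degree vertices and all edges in one connected piece, an Eulerian trail exists (from C to F).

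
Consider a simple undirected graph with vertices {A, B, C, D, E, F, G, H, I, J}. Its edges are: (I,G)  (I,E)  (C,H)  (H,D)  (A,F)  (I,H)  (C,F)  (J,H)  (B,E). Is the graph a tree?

Yes

|V| = 10, |E| = 9.
It is connected with exactly 9 edges, hence acyclic — it is a tree.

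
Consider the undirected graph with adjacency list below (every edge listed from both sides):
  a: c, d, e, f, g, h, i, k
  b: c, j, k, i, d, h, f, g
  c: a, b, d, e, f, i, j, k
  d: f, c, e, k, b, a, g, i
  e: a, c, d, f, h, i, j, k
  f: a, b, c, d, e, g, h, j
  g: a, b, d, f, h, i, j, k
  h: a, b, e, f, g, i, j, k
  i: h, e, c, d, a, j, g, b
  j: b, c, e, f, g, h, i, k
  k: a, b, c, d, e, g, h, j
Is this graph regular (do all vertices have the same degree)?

Degrees: a:8, b:8, c:8, d:8, e:8, f:8, g:8, h:8, i:8, j:8, k:8
All degrees equal 8; the graph is regular.

Yes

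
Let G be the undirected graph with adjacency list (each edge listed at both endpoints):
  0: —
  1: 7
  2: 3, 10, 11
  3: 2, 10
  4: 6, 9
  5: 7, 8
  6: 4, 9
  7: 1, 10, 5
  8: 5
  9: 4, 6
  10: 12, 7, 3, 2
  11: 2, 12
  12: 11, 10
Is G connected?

Component: {0}
Component: {4, 6, 9}
Component: {1, 2, 3, 5, 7, 8, 10, 11, 12}
There are 3 separate components, so the graph is not connected.

No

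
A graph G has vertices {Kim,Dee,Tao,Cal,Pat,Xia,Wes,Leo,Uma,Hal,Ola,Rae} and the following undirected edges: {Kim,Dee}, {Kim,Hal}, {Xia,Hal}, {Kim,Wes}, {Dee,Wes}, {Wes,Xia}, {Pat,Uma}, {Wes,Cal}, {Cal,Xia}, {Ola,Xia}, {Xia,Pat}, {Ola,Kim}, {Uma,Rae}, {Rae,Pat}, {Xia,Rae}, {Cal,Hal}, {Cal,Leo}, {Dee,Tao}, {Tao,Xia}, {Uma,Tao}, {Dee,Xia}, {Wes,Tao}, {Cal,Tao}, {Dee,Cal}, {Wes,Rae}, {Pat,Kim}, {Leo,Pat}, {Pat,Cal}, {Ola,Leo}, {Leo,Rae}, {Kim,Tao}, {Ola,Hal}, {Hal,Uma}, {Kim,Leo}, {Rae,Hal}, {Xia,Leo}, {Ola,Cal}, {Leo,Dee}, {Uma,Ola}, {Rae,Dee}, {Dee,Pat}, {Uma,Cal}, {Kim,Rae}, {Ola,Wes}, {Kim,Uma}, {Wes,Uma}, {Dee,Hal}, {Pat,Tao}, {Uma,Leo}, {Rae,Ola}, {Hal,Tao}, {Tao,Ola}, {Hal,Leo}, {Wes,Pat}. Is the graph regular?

Yes

Degrees: Kim:9, Dee:9, Tao:9, Cal:9, Pat:9, Xia:9, Wes:9, Leo:9, Uma:9, Hal:9, Ola:9, Rae:9
All degrees equal 9; the graph is regular.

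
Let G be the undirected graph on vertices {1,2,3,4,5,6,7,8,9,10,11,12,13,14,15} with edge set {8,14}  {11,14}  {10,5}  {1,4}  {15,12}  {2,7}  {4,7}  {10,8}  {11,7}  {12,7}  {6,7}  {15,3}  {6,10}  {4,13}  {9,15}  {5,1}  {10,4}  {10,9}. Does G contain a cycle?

The graph has 15 vertices, 18 edges, and 1 connected component.
One cycle is 4-10-8-14-11-7-4.

Yes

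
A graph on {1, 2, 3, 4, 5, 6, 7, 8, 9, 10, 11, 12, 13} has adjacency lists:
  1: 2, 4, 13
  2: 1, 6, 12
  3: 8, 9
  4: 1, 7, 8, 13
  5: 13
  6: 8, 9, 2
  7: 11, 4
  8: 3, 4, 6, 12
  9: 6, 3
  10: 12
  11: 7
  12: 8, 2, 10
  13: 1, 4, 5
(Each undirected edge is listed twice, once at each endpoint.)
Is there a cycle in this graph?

Yes

|V| = 13, |E| = 16, number of components = 1.
Since 16 > 13 - 1, a cycle must exist; for instance 8-6-9-3-8.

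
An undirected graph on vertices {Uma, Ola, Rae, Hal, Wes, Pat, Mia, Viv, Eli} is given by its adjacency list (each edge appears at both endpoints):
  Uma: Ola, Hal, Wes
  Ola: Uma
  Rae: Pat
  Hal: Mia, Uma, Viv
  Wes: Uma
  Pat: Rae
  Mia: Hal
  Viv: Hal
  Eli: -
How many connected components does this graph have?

Component: {Eli}
Component: {Rae, Pat}
Component: {Uma, Ola, Hal, Wes, Mia, Viv}

3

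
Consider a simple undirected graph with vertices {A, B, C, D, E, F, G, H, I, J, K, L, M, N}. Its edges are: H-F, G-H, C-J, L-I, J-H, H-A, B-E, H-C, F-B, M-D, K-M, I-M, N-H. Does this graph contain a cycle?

Yes

The graph has 14 vertices, 13 edges, and 2 connected components.
One cycle is H-J-C-H.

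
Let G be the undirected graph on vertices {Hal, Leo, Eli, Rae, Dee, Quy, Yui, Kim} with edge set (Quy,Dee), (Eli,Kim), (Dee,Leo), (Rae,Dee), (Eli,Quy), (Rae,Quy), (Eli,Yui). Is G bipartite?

The cycle Rae-Dee-Quy-Rae has length 3, which is odd, so the graph is not bipartite.

No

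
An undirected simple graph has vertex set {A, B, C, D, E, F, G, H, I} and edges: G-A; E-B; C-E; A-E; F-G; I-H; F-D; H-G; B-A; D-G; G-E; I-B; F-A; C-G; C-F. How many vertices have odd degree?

2

Degrees: A:4, B:3, C:3, D:2, E:4, F:4, G:6, H:2, I:2
Odd-degree vertices: B, C.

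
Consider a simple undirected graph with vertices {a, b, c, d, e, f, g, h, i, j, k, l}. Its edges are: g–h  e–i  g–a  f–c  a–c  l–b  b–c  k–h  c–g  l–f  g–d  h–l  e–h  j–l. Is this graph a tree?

No

The graph has 12 vertices and 14 edges.
A tree on 12 vertices has exactly 11 edges; this graph has 14, so it contains a cycle and is not a tree.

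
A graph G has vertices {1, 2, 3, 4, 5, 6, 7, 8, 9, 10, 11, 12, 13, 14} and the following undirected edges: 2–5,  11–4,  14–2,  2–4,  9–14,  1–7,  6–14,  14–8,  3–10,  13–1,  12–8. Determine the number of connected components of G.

Component: {3, 10}
Component: {1, 7, 13}
Component: {2, 4, 5, 6, 8, 9, 11, 12, 14}

3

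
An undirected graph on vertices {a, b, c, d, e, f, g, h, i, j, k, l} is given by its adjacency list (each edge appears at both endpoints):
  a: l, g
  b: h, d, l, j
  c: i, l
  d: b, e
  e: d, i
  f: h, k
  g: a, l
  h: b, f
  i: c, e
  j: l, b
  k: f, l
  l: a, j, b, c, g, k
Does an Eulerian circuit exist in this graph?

Yes

Degrees: a:2, b:4, c:2, d:2, e:2, f:2, g:2, h:2, i:2, j:2, k:2, l:6
Every vertex has even degree and the edges form a single connected piece, so an Eulerian circuit exists.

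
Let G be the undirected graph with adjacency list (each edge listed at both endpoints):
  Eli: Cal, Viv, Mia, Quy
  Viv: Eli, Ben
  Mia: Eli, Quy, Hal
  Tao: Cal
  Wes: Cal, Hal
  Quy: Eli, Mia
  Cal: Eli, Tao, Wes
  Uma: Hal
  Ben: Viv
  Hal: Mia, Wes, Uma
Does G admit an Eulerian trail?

No

Degrees: Eli:4, Viv:2, Mia:3, Tao:1, Wes:2, Quy:2, Cal:3, Uma:1, Ben:1, Hal:3
Odd-degree vertices: Mia, Tao, Cal, Uma, Ben, Hal (6 total).
An Eulerian trail requires 0 or 2 odd-degree vertices; here there are 6.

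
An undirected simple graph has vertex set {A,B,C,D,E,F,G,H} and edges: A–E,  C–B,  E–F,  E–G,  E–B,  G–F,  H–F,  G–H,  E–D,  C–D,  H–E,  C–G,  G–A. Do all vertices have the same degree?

Degrees: A:2, B:2, C:3, D:2, E:6, F:3, G:5, H:3
Degrees are not all equal (e.g. deg(A)=2 but deg(E)=6); not regular.

No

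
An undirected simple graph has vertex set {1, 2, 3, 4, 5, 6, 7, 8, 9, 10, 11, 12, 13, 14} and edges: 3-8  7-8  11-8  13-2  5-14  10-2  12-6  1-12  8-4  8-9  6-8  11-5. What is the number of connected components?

2

Component: {2, 10, 13}
Component: {1, 3, 4, 5, 6, 7, 8, 9, 11, 12, 14}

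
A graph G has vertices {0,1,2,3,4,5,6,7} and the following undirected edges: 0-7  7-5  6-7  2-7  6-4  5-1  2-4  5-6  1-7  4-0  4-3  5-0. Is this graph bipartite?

1-5-7-1 is an odd cycle (length 3), and a bipartite graph can contain only even cycles.

No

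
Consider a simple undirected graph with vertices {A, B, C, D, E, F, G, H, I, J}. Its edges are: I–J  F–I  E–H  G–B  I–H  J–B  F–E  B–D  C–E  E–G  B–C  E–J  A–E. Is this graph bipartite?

Partition the vertices as {B, E, I} vs {A, C, D, F, G, H, J}. Each listed edge has one endpoint in each part, so the graph is bipartite.

Yes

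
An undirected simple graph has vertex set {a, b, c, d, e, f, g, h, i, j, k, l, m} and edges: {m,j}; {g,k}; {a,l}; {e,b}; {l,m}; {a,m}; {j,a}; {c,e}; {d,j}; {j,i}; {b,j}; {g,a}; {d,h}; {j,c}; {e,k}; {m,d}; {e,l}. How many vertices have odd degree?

Degrees: a:4, b:2, c:2, d:3, e:4, f:0, g:2, h:1, i:1, j:6, k:2, l:3, m:4
Odd-degree vertices: d, h, i, l.

4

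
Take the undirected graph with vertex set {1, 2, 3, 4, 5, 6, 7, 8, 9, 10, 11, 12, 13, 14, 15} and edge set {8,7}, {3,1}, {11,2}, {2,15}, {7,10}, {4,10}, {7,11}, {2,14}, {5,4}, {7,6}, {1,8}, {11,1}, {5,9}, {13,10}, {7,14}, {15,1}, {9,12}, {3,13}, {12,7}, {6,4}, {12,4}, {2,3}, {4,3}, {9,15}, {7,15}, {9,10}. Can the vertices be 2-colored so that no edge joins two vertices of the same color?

Yes

Color {3, 5, 6, 8, 10, 11, 12, 14, 15} black and {1, 2, 4, 7, 9, 13} white. No edge joins two same-colored vertices, so the graph is bipartite.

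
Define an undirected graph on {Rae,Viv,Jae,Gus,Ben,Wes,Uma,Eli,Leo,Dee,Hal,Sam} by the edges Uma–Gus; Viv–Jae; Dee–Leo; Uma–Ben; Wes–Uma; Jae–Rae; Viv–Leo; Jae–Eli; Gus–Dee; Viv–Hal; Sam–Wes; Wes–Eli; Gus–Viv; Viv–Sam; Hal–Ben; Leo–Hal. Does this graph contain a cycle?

|V| = 12, |E| = 16, number of components = 1.
Since 16 > 12 - 1, a cycle must exist; for instance Wes-Sam-Viv-Leo-Hal-Ben-Uma-Wes.

Yes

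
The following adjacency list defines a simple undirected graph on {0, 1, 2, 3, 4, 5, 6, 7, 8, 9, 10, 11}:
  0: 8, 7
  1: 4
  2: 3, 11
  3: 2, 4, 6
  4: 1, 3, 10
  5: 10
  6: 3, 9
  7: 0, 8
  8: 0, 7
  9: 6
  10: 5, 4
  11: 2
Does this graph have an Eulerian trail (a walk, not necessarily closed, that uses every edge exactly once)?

Degrees: 0:2, 1:1, 2:2, 3:3, 4:3, 5:1, 6:2, 7:2, 8:2, 9:1, 10:2, 11:1
Odd-degree vertices: 1, 3, 4, 5, 9, 11 (6 total).
With 6 odd-degree vertices (more than two), no single trail can use every edge.

No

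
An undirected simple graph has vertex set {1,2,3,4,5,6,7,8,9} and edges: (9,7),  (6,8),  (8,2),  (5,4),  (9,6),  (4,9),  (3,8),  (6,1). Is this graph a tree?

Yes

The graph has 9 vertices and 8 edges.
It is connected with exactly 8 edges, hence acyclic — it is a tree.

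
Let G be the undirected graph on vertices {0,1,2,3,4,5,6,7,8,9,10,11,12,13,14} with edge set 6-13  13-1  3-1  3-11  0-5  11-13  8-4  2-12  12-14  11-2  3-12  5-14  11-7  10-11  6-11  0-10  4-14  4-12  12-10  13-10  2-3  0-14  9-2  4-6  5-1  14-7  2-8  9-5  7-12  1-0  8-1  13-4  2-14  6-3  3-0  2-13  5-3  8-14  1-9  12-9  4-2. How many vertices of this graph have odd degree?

Degrees: 0:5, 1:6, 2:8, 3:7, 4:6, 5:5, 6:4, 7:3, 8:4, 9:4, 10:4, 11:6, 12:7, 13:6, 14:7
Odd-degree vertices: 0, 3, 5, 7, 12, 14.

6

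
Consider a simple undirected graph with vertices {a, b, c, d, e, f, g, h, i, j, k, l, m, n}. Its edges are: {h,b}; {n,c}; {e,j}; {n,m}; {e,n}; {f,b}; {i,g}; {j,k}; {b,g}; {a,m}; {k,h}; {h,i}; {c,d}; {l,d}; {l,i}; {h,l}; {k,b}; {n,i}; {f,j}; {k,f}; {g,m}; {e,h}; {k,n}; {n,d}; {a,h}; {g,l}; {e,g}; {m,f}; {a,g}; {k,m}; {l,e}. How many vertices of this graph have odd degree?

6

Degrees: a:3, b:4, c:2, d:3, e:5, f:4, g:6, h:6, i:4, j:3, k:6, l:5, m:5, n:6
Odd-degree vertices: a, d, e, j, l, m.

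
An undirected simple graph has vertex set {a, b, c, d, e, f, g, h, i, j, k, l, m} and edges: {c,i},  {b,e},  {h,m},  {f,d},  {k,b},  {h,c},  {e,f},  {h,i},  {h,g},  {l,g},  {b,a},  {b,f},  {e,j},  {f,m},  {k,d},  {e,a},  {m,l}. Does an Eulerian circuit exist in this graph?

No

Degrees: a:2, b:4, c:2, d:2, e:4, f:4, g:2, h:4, i:2, j:1, k:2, l:2, m:3
Vertices with odd degree: j, m. An Eulerian circuit requires all degrees even.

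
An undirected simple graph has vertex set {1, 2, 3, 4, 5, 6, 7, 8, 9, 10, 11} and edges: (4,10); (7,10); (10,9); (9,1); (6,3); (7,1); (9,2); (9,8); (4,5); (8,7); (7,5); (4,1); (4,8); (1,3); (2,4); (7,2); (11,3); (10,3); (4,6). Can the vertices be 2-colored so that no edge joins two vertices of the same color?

A valid 2-coloring puts {3, 4, 7, 9} on one side and {1, 2, 5, 6, 8, 10, 11} on the other; every edge crosses between the two sides.

Yes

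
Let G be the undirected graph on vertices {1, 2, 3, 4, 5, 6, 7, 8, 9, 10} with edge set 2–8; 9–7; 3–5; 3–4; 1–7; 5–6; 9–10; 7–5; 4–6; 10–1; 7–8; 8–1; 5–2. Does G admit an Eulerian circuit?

Degrees: 1:3, 2:2, 3:2, 4:2, 5:4, 6:2, 7:4, 8:3, 9:2, 10:2
1, 8 have odd degree; an Eulerian circuit needs every degree to be even, so none exists.

No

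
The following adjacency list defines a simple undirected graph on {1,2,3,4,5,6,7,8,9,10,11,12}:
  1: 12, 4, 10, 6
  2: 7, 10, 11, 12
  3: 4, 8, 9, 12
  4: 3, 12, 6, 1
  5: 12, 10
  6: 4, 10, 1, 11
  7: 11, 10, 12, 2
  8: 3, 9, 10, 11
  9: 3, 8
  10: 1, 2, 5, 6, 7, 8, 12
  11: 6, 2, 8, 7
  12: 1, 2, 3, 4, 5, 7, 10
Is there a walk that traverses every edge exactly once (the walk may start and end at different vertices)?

Yes

Degrees: 1:4, 2:4, 3:4, 4:4, 5:2, 6:4, 7:4, 8:4, 9:2, 10:7, 11:4, 12:7
Odd-degree vertices: 10, 12 (2 total).
With 2 odd-degree vertices and all edges in one connected piece, an Eulerian trail exists (from 10 to 12).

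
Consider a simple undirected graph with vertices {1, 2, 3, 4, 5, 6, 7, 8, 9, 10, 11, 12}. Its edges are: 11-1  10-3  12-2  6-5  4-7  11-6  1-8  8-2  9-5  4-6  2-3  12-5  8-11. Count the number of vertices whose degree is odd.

Degrees: 1:2, 2:3, 3:2, 4:2, 5:3, 6:3, 7:1, 8:3, 9:1, 10:1, 11:3, 12:2
Odd-degree vertices: 2, 5, 6, 7, 8, 9, 10, 11.

8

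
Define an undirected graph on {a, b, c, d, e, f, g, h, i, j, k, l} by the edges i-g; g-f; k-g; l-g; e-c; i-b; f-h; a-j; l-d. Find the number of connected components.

3

Component: {a, j}
Component: {c, e}
Component: {b, d, f, g, h, i, k, l}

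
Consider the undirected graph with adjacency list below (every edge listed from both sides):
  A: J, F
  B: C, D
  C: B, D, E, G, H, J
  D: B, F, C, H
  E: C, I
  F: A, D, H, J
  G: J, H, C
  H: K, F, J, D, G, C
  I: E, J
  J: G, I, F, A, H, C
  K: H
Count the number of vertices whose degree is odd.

2

Degrees: A:2, B:2, C:6, D:4, E:2, F:4, G:3, H:6, I:2, J:6, K:1
Odd-degree vertices: G, K.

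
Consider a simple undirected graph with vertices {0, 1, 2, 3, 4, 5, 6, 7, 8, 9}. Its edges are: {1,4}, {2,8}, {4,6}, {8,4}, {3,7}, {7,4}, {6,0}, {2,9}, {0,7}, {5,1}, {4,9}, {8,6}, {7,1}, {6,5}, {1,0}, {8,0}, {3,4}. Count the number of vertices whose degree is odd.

0

Degrees: 0:4, 1:4, 2:2, 3:2, 4:6, 5:2, 6:4, 7:4, 8:4, 9:2
Odd-degree vertices: none.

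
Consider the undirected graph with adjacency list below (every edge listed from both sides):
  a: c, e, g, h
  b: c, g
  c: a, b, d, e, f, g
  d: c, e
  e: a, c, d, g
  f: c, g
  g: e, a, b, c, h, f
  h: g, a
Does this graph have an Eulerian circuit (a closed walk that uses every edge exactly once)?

Yes

Degrees: a:4, b:2, c:6, d:2, e:4, f:2, g:6, h:2
All degrees are even and the non-isolated vertices are connected — an Eulerian circuit exists.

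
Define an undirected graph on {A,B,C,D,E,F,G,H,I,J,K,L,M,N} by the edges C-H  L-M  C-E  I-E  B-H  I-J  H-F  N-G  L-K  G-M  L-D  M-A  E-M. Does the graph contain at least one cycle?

|V| = 14, |E| = 13, number of components = 1.
A forest on 14 vertices with 1 component has exactly 13 edges, which matches — so no cycle.

No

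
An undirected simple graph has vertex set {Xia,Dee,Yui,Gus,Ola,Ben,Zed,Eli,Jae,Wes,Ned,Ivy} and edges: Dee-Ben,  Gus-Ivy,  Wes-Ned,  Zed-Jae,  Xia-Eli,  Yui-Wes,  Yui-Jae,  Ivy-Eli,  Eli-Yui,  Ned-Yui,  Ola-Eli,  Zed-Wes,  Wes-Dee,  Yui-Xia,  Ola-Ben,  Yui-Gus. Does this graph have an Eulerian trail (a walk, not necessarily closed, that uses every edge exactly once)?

Yes

Degrees: Xia:2, Dee:2, Yui:6, Gus:2, Ola:2, Ben:2, Zed:2, Eli:4, Jae:2, Wes:4, Ned:2, Ivy:2
Odd-degree vertices: none (0 total).
The non-isolated vertices are connected and exactly 0 have odd degree, so an Eulerian trail exists.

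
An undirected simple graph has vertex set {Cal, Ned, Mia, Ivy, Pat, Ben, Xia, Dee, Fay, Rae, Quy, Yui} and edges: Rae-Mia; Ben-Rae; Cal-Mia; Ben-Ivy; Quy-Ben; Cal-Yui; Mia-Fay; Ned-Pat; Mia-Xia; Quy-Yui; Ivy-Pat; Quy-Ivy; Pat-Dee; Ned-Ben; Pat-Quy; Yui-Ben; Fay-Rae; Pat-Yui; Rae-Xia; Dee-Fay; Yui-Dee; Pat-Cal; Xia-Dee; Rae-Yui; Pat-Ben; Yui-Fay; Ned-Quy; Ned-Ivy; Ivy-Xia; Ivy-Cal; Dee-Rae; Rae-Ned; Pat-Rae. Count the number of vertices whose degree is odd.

Degrees: Cal:4, Ned:5, Mia:4, Ivy:6, Pat:8, Ben:6, Xia:4, Dee:5, Fay:4, Rae:8, Quy:5, Yui:7
Odd-degree vertices: Ned, Dee, Quy, Yui.

4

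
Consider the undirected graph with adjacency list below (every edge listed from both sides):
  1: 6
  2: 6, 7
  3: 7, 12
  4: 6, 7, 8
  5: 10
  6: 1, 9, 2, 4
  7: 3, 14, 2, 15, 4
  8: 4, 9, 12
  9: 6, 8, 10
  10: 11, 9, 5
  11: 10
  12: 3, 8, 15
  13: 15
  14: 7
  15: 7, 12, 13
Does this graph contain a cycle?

Yes

|V| = 15, |E| = 18, number of components = 1.
One cycle is 6-4-7-2-6.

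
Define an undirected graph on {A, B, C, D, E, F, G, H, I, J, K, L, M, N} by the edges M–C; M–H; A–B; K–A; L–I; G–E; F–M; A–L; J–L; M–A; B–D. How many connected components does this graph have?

3

Component: {N}
Component: {E, G}
Component: {A, B, C, D, F, H, I, J, K, L, M}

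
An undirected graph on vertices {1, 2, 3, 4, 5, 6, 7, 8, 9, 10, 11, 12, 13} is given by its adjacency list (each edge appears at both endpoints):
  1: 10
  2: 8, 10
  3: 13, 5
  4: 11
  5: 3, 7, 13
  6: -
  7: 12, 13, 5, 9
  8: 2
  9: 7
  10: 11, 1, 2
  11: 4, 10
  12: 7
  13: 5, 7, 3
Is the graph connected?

Component: {6}
Component: {1, 2, 4, 8, 10, 11}
Component: {3, 5, 7, 9, 12, 13}
There are 3 separate components, so the graph is not connected.

No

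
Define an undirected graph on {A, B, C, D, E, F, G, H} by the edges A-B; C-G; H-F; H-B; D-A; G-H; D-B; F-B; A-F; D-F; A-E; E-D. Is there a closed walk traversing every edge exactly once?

No

Degrees: A:4, B:4, C:1, D:4, E:2, F:4, G:2, H:3
C, H have odd degree; an Eulerian circuit needs every degree to be even, so none exists.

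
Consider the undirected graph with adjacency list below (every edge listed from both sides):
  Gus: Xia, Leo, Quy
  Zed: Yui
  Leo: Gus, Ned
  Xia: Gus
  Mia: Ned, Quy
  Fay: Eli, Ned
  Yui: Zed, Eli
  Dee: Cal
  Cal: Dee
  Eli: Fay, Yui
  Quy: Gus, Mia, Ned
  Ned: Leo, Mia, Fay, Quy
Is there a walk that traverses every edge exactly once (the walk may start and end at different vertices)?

Degrees: Gus:3, Zed:1, Leo:2, Xia:1, Mia:2, Fay:2, Yui:2, Dee:1, Cal:1, Eli:2, Quy:3, Ned:4
Odd-degree vertices: Gus, Zed, Xia, Dee, Cal, Quy (6 total).
An Eulerian trail requires 0 or 2 odd-degree vertices; here there are 6.

No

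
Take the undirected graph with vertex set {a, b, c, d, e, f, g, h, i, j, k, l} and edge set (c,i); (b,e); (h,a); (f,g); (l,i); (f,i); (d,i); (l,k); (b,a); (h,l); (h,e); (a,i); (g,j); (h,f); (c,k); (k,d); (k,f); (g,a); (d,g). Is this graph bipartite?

Color {b, g, h, i, k} black and {a, c, d, e, f, j, l} white. No edge joins two same-colored vertices, so the graph is bipartite.

Yes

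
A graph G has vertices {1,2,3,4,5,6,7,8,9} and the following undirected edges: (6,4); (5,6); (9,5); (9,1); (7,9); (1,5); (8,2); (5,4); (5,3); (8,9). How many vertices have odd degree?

4

Degrees: 1:2, 2:1, 3:1, 4:2, 5:5, 6:2, 7:1, 8:2, 9:4
Odd-degree vertices: 2, 3, 5, 7.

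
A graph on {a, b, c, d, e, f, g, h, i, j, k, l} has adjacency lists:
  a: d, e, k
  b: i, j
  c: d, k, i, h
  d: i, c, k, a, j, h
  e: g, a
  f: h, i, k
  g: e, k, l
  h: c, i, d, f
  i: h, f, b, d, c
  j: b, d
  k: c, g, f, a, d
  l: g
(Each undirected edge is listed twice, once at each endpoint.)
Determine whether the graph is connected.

Yes

Starting from a and exploring outward reaches every vertex (a, d, k, e, i, j, h, c, g, f, b, l); the graph is connected.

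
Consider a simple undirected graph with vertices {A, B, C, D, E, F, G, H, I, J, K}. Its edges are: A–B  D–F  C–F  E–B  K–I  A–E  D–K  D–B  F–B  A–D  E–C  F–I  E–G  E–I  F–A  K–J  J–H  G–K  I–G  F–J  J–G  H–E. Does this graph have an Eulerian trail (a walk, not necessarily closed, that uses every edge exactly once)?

Yes

Degrees: A:4, B:4, C:2, D:4, E:6, F:6, G:4, H:2, I:4, J:4, K:4
Odd-degree vertices: none (0 total).
With 0 odd-degree vertices and all edges in one connected piece, an Eulerian trail exists.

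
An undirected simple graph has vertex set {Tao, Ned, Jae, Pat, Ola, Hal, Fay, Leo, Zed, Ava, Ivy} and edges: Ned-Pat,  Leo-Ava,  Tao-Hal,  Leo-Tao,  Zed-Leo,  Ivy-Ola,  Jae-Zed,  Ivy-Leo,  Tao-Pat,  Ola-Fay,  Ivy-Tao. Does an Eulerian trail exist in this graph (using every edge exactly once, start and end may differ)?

No

Degrees: Tao:4, Ned:1, Jae:1, Pat:2, Ola:2, Hal:1, Fay:1, Leo:4, Zed:2, Ava:1, Ivy:3
Odd-degree vertices: Ned, Jae, Hal, Fay, Ava, Ivy (6 total).
An Eulerian trail requires 0 or 2 odd-degree vertices; here there are 6.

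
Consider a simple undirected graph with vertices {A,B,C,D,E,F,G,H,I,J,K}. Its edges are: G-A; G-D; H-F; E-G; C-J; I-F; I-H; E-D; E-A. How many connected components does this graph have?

Component: {B}
Component: {K}
Component: {C, J}
Component: {F, H, I}
Component: {A, D, E, G}

5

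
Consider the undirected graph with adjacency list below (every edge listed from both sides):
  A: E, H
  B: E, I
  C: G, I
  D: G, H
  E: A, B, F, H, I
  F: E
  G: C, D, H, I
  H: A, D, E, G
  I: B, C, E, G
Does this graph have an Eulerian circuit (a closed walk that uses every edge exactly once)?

Degrees: A:2, B:2, C:2, D:2, E:5, F:1, G:4, H:4, I:4
Vertices with odd degree: E, F. An Eulerian circuit requires all degrees even.

No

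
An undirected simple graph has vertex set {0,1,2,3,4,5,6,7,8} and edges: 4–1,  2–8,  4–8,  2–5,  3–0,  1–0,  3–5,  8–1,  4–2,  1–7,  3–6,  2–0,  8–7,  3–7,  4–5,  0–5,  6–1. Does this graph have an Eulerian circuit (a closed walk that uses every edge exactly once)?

Degrees: 0:4, 1:5, 2:4, 3:4, 4:4, 5:4, 6:2, 7:3, 8:4
Vertices with odd degree: 1, 7. An Eulerian circuit requires all degrees even.

No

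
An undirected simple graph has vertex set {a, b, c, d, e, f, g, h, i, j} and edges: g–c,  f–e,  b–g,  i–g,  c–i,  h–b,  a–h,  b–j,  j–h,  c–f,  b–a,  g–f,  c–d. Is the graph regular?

No

Degrees: a:2, b:4, c:4, d:1, e:1, f:3, g:4, h:3, i:2, j:2
Degrees are not all equal (e.g. deg(d)=1 but deg(b)=4); not regular.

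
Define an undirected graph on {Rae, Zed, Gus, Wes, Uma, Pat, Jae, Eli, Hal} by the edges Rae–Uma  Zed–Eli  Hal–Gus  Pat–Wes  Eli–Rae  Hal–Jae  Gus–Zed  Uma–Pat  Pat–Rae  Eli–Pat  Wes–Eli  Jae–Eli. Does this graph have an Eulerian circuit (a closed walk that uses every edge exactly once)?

No

Degrees: Rae:3, Zed:2, Gus:2, Wes:2, Uma:2, Pat:4, Jae:2, Eli:5, Hal:2
Vertices with odd degree: Rae, Eli. An Eulerian circuit requires all degrees even.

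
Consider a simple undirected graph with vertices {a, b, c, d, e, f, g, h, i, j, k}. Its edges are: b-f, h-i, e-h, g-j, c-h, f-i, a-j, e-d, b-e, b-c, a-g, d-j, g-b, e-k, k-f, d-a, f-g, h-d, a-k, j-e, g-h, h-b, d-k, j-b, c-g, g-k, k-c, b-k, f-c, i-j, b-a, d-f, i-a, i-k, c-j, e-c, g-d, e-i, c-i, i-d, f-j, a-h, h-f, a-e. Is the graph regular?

Degrees: a:8, b:8, c:8, d:8, e:8, f:8, g:8, h:8, i:8, j:8, k:8
Every vertex has degree 8, so the graph is 8-regular.

Yes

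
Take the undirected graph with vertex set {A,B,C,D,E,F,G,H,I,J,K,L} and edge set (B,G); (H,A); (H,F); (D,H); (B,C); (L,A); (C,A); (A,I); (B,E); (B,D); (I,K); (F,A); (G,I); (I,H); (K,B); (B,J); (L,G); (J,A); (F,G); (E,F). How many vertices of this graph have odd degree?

Degrees: A:6, B:6, C:2, D:2, E:2, F:4, G:4, H:4, I:4, J:2, K:2, L:2
Odd-degree vertices: none.

0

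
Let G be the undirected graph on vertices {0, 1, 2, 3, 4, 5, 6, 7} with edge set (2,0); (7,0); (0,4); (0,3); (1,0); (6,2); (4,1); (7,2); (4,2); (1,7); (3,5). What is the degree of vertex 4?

Neighbors of 4: 0, 1, 2.

3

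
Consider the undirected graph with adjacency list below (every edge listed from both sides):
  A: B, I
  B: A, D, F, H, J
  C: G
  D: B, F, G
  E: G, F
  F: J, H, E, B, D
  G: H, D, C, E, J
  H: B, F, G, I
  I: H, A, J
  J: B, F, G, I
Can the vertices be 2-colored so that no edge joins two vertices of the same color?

No

The cycle B-F-J-B has length 3, which is odd, so the graph is not bipartite.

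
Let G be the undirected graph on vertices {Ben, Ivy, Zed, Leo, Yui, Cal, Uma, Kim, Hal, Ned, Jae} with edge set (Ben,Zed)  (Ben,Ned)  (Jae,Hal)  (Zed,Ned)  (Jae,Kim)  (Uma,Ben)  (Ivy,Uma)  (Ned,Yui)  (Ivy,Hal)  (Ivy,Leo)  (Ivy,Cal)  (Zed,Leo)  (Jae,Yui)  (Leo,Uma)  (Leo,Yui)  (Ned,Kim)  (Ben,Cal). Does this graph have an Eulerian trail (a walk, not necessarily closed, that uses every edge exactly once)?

Degrees: Ben:4, Ivy:4, Zed:3, Leo:4, Yui:3, Cal:2, Uma:3, Kim:2, Hal:2, Ned:4, Jae:3
Odd-degree vertices: Zed, Yui, Uma, Jae (4 total).
With 4 odd-degree vertices (more than two), no single trail can use every edge.

No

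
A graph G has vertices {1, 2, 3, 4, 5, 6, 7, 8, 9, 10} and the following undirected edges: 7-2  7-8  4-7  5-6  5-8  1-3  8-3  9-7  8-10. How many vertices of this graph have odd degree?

Degrees: 1:1, 2:1, 3:2, 4:1, 5:2, 6:1, 7:4, 8:4, 9:1, 10:1
Odd-degree vertices: 1, 2, 4, 6, 9, 10.

6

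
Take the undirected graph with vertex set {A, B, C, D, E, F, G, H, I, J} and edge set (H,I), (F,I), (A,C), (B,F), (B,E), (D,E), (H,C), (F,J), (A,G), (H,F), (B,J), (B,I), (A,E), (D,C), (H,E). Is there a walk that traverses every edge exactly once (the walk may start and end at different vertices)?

No

Degrees: A:3, B:4, C:3, D:2, E:4, F:4, G:1, H:4, I:3, J:2
Odd-degree vertices: A, C, G, I (4 total).
With 4 odd-degree vertices (more than two), no single trail can use every edge.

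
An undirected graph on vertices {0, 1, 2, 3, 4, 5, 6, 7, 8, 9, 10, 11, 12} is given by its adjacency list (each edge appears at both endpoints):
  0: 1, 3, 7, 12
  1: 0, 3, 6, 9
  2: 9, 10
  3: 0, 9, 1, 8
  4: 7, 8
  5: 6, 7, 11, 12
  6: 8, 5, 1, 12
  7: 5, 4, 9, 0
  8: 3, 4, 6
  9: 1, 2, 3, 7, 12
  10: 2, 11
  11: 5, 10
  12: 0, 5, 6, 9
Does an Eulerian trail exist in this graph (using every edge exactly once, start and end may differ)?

Yes

Degrees: 0:4, 1:4, 2:2, 3:4, 4:2, 5:4, 6:4, 7:4, 8:3, 9:5, 10:2, 11:2, 12:4
Odd-degree vertices: 8, 9 (2 total).
The non-isolated vertices are connected and exactly 2 have odd degree, so an Eulerian trail exists (from 8 to 9).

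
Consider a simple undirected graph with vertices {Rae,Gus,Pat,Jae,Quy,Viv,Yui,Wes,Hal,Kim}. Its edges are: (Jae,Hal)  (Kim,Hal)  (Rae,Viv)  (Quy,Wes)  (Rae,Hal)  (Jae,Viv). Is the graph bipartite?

Yes

Color {Gus, Pat, Viv, Yui, Wes, Hal} black and {Rae, Jae, Quy, Kim} white. No edge joins two same-colored vertices, so the graph is bipartite.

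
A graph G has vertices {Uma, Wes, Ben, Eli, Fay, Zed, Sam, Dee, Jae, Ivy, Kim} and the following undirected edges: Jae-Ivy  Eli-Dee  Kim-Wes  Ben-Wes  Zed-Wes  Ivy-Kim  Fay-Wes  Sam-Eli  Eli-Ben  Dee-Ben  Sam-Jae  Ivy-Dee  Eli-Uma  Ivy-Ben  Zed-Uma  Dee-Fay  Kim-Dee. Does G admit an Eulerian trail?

Degrees: Uma:2, Wes:4, Ben:4, Eli:4, Fay:2, Zed:2, Sam:2, Dee:5, Jae:2, Ivy:4, Kim:3
Odd-degree vertices: Dee, Kim (2 total).
The non-isolated vertices are connected and exactly 2 have odd degree, so an Eulerian trail exists (from Dee to Kim).

Yes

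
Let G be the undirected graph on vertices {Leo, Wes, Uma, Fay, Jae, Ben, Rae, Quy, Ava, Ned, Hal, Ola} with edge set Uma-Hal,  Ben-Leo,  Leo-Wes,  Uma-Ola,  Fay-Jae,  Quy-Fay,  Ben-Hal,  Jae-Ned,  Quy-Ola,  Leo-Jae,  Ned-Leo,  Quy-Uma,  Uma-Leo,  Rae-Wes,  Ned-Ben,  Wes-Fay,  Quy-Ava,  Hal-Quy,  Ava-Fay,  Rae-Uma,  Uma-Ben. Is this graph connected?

Yes

Starting from Leo and exploring outward reaches every vertex (Leo, Wes, Uma, Jae, Ned, Ben, Fay, Rae, Quy, Hal, Ola, Ava); the graph is connected.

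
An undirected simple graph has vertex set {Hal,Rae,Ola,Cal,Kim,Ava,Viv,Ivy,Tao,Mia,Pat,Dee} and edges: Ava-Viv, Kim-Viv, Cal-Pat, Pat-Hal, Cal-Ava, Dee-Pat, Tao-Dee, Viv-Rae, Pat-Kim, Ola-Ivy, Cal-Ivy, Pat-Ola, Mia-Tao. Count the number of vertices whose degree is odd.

6

Degrees: Hal:1, Rae:1, Ola:2, Cal:3, Kim:2, Ava:2, Viv:3, Ivy:2, Tao:2, Mia:1, Pat:5, Dee:2
Odd-degree vertices: Hal, Rae, Cal, Viv, Mia, Pat.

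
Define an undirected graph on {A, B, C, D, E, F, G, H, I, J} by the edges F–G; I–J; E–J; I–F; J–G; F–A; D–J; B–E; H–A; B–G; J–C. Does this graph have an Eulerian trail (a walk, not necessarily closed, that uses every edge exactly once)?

Degrees: A:2, B:2, C:1, D:1, E:2, F:3, G:3, H:1, I:2, J:5
Odd-degree vertices: C, D, F, G, H, J (6 total).
With 6 odd-degree vertices (more than two), no single trail can use every edge.

No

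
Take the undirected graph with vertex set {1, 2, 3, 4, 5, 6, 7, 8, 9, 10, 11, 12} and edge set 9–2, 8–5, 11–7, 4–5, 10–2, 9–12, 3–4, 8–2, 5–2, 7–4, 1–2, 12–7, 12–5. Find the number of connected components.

Component: {6}
Component: {1, 2, 3, 4, 5, 7, 8, 9, 10, 11, 12}

2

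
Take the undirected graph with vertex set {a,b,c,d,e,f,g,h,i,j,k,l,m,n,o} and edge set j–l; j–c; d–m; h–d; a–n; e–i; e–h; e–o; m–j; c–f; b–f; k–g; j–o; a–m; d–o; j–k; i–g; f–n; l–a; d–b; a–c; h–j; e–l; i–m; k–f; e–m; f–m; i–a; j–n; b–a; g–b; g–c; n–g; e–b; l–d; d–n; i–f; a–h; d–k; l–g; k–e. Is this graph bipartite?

m-i-f-m is an odd cycle (length 3), and a bipartite graph can contain only even cycles.

No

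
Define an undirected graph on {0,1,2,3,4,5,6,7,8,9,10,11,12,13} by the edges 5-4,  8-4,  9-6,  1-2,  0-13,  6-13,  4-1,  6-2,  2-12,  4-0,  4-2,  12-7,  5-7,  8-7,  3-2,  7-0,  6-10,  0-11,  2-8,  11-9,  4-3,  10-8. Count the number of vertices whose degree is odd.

0

Degrees: 0:4, 1:2, 2:6, 3:2, 4:6, 5:2, 6:4, 7:4, 8:4, 9:2, 10:2, 11:2, 12:2, 13:2
Odd-degree vertices: none.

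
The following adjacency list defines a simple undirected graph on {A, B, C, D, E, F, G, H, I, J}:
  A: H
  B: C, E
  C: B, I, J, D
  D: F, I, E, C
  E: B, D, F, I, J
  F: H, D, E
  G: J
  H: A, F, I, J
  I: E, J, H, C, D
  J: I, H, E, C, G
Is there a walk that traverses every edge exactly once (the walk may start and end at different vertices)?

Degrees: A:1, B:2, C:4, D:4, E:5, F:3, G:1, H:4, I:5, J:5
Odd-degree vertices: A, E, F, G, I, J (6 total).
With 6 odd-degree vertices (more than two), no single trail can use every edge.

No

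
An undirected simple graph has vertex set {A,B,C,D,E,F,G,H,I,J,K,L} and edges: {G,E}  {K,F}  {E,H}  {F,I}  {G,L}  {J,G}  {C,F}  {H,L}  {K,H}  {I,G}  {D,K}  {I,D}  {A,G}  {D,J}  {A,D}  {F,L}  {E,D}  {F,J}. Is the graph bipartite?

Color {B, D, F, G, H} black and {A, C, E, I, J, K, L} white. No edge joins two same-colored vertices, so the graph is bipartite.

Yes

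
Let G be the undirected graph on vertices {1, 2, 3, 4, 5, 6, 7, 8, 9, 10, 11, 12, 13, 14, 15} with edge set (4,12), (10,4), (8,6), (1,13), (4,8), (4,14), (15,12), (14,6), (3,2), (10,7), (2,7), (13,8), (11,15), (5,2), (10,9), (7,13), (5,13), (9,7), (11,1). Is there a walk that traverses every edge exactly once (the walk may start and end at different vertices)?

Degrees: 1:2, 2:3, 3:1, 4:4, 5:2, 6:2, 7:4, 8:3, 9:2, 10:3, 11:2, 12:2, 13:4, 14:2, 15:2
Odd-degree vertices: 2, 3, 8, 10 (4 total).
An Eulerian trail requires 0 or 2 odd-degree vertices; here there are 4.

No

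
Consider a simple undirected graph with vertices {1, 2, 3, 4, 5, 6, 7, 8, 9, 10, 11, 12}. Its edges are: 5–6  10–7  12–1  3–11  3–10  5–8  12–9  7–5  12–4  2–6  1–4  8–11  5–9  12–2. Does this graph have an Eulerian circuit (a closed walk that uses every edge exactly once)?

Degrees: 1:2, 2:2, 3:2, 4:2, 5:4, 6:2, 7:2, 8:2, 9:2, 10:2, 11:2, 12:4
Every vertex has even degree and the edges form a single connected piece, so an Eulerian circuit exists.

Yes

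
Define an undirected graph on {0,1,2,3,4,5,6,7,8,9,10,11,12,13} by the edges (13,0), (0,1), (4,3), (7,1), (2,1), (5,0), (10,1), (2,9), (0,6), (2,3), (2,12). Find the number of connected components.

Component: {8}
Component: {11}
Component: {0, 1, 2, 3, 4, 5, 6, 7, 9, 10, 12, 13}

3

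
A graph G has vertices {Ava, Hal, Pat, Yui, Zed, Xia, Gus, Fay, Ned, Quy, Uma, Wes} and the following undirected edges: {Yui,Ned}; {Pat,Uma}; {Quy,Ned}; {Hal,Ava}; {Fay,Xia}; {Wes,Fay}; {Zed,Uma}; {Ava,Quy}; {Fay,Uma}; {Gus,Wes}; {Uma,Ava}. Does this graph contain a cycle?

The graph has 12 vertices, 11 edges, and 1 connected component.
A forest on 12 vertices with 1 component has exactly 11 edges, which matches — so no cycle.

No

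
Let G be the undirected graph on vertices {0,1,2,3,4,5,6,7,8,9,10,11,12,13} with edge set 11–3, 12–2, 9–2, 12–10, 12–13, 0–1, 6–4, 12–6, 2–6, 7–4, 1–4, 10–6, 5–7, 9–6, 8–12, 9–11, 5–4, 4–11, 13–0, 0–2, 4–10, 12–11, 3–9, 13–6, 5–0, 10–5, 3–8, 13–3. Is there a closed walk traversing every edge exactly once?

Degrees: 0:4, 1:2, 2:4, 3:4, 4:6, 5:4, 6:6, 7:2, 8:2, 9:4, 10:4, 11:4, 12:6, 13:4
All degrees are even and the non-isolated vertices are connected — an Eulerian circuit exists.

Yes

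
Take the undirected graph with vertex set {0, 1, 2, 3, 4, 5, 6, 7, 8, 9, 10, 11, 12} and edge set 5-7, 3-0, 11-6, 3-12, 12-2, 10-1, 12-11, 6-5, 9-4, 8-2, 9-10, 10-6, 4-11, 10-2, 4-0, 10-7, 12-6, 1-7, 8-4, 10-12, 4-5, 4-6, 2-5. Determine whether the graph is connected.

Yes

Starting from 0 and exploring outward reaches every vertex (0, 3, 4, 12, 6, 11, 8, 5, 9, 2, 10, 7, 1); the graph is connected.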